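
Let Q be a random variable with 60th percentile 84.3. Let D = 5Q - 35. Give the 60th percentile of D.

60th percentile of D = 386.5

Since a = 5 > 0 the transformation is increasing, so the 60th percentile of D = a·(P_{60} of Q) + b = 5·84.3 + (-35) = 386.5.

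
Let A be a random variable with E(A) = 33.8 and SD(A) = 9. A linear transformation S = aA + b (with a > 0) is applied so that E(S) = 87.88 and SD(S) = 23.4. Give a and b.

a = 2.6, b = 0

SD(S) = a·SD(A) (a > 0), so a = 23.4/9 = 2.6.
E(S) = a·E(A) + b, so b = 87.88 − 2.6·33.8 = 0.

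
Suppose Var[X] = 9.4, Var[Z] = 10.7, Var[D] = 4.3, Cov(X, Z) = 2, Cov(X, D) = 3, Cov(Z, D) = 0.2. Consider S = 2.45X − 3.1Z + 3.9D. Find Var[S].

Var[S] = a²·Var[X] + b²·Var[Z] + c²·Var[D] + 2ab·Cov(X, Z) + 2ac·Cov(X, D) + 2bc·Cov(Z, D), with a = 2.45, b = -3.1, c = 3.9.
= 56.4235 + 102.827 + 65.403 + (-30.38) + 57.33 + (-4.836)
= 246.7675.

Var[S] = 246.7675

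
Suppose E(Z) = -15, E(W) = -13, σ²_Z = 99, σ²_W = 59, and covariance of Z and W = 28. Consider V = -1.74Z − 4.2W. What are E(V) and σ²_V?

E(V) = (-1.74)·E(Z) + (-4.2)·E(W) = (-1.74)·(-15) + (-4.2)·(-13) = 80.7.
σ²_V = a²·σ²_Z + b²·σ²_W + 2ab·covariance of Z and W with a = -1.74, b = -4.2.
= (-1.74)²·99 + (-4.2)²·59 + 2·(-1.74)·(-4.2)·28
= 299.7324 + 1040.76 + 409.248 = 1749.7404.

E(V) = 80.7, σ²_V = 1749.7404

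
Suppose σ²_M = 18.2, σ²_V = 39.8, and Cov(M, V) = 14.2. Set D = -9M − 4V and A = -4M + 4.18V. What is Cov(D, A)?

Cov(D, A) = -317.26

By bilinearity, Cov(D, A) = ac·σ²_M + bd·σ²_V + (ad+bc)·Cov(M, V), with a=-9, b=-4, c=-4, d=4.18.
ac·σ²_M = (-9)·(-4)·18.2 = 655.2
bd·σ²_V = (-4)·4.18·39.8 = -665.456
(ad+bc)·Cov(M, V) = (-21.62)·14.2 = -307.004
Cov(D, A) = 655.2 + (-665.456) + (-307.004) = -317.26.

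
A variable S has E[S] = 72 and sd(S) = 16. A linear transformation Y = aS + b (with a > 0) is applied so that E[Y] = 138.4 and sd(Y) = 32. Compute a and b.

a = 2, b = -5.6

sd(Y) = a·sd(S) (a > 0), so a = 32/16 = 2.
E[Y] = a·E[S] + b, so b = 138.4 − 2·72 = -5.6.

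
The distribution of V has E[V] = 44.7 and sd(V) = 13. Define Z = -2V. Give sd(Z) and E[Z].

sd(Z) = 26, E[Z] = -89.4

Z = -2V is linear with a = -2, b = 0.
sd(Z) = |a|·sd(V) = |-2|·13 = 26.
E[Z] = a·E[V] + b = (-2)·44.7 = -89.4.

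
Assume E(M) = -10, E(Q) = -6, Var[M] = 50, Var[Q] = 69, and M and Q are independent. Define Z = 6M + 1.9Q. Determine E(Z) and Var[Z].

E(Z) = 6·E(M) + 1.9·E(Q) = 6·(-10) + 1.9·(-6) = -71.4.
Var[Z] = a²·Var[M] + b²·Var[Q] + 2ab·covariance of M and Q with a = 6, b = 1.9.
Independence gives covariance of M and Q = 0.
= 6²·50 + 1.9²·69 + 2·6·1.9·0
= 1800 + 249.09 + 0 = 2049.09.

E(Z) = -71.4, Var[Z] = 2049.09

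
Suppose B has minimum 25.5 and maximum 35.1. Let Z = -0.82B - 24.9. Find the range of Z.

Range of B = 35.1 − 25.5 = 9.6.
Range(Z) = |a|·Range(B) = |-0.82|·9.6 = 7.872.

Range(Z) = 7.872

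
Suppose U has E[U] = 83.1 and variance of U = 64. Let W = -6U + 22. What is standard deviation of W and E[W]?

W = -6U + 22 is linear with a = -6, b = 22.
standard deviation of U = √64 = 8.
standard deviation of W = |a|·standard deviation of U = |-6|·8 = 48.
E[W] = a·E[U] + b = (-6)·83.1 + 22 = -476.6.

standard deviation of W = 48, E[W] = -476.6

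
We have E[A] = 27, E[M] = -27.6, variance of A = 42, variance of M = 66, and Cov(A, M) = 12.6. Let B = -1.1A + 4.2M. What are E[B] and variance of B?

E[B] = -145.62, variance of B = 1098.636

E[B] = (-1.1)·E[A] + 4.2·E[M] = (-1.1)·27 + 4.2·(-27.6) = -145.62.
variance of B = a²·variance of A + b²·variance of M + 2ab·Cov(A, M) with a = -1.1, b = 4.2.
= (-1.1)²·42 + 4.2²·66 + 2·(-1.1)·4.2·12.6
= 50.82 + 1164.24 + (-116.424) = 1098.636.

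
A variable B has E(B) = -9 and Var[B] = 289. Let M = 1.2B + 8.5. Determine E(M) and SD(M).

E(M) = -2.3, SD(M) = 20.4

M = 1.2B + 8.5 is linear with a = 1.2, b = 8.5.
E(M) = a·E(B) + b = 1.2·(-9) + 8.5 = -2.3.
SD(B) = √289 = 17.
SD(M) = |a|·SD(B) = |1.2|·17 = 20.4.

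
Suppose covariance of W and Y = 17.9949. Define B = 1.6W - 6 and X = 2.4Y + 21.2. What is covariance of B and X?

covariance of B and X = 69.100416

covariance of B and X = a·c·covariance of W and Y = 1.6·2.4·17.9949 = 69.100416. Additive constants drop out.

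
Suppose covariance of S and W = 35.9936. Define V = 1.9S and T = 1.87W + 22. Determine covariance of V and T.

covariance of V and T = a·c·covariance of S and W = 1.9·1.87·35.9936 = 127.8852608. Additive constants drop out.

covariance of V and T = 127.8852608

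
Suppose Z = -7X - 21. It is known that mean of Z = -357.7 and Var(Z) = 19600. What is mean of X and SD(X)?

From Z = -7X - 21: mean of Z = a·mean of X + b, so mean of X = (mean of Z − b)/a = (-357.7 − (-21))/(-7) = 48.1.
SD(Z) = √19600 = 140.
SD(Z) = |a|·SD(X), so SD(X) = 140/|-7| = 20.

mean of X = 48.1, SD(X) = 20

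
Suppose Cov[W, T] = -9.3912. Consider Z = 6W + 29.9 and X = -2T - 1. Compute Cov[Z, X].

Cov[Z, X] = 112.6944

Cov[Z, X] = a·c·Cov[W, T] = 6·(-2)·(-9.3912) = 112.6944. Additive constants drop out.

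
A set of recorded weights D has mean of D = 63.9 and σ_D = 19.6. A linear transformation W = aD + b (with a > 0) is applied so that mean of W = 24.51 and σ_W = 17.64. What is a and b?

σ_W = a·σ_D (a > 0), so a = 17.64/19.6 = 0.9.
mean of W = a·mean of D + b, so b = 24.51 − 0.9·63.9 = -33.

a = 0.9, b = -33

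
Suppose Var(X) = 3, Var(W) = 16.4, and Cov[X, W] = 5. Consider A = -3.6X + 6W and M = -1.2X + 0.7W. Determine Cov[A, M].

Cov[A, M] = 33.24

By bilinearity, Cov[A, M] = ac·Var(X) + bd·Var(W) + (ad+bc)·Cov[X, W], with a=-3.6, b=6, c=-1.2, d=0.7.
ac·Var(X) = (-3.6)·(-1.2)·3 = 12.96
bd·Var(W) = 6·0.7·16.4 = 68.88
(ad+bc)·Cov[X, W] = (-9.72)·5 = -48.6
Cov[A, M] = 12.96 + 68.88 + (-48.6) = 33.24.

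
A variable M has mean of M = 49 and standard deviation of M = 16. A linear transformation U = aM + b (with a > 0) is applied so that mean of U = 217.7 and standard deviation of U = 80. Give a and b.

a = 5, b = -27.3

standard deviation of U = a·standard deviation of M (a > 0), so a = 80/16 = 5.
mean of U = a·mean of M + b, so b = 217.7 − 5·49 = -27.3.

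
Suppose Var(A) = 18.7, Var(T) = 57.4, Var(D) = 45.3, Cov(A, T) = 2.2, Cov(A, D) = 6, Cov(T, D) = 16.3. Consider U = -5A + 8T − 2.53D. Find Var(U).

Var(U) = 3747.03677

Var(U) = a²·Var(A) + b²·Var(T) + c²·Var(D) + 2ab·Cov(A, T) + 2ac·Cov(A, D) + 2bc·Cov(T, D), with a = -5, b = 8, c = -2.53.
= 467.5 + 3673.6 + 289.96077 + (-176) + 151.8 + (-659.824)
= 3747.03677.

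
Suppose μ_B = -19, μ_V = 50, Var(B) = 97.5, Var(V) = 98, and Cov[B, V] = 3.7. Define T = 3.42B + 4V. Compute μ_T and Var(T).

μ_T = 3.42·μ_B + 4·μ_V = 3.42·(-19) + 4·50 = 135.02.
Var(T) = a²·Var(B) + b²·Var(V) + 2ab·Cov[B, V] with a = 3.42, b = 4.
= 3.42²·97.5 + 4²·98 + 2·3.42·4·3.7
= 1140.399 + 1568 + 101.232 = 2809.631.

μ_T = 135.02, Var(T) = 2809.631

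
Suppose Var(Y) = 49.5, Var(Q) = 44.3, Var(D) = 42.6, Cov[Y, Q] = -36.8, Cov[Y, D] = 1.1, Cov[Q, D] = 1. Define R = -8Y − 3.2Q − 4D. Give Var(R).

Var(R) = a²·Var(Y) + b²·Var(Q) + c²·Var(D) + 2ab·Cov[Y, Q] + 2ac·Cov[Y, D] + 2bc·Cov[Q, D], with a = -8, b = -3.2, c = -4.
= 3168 + 453.632 + 681.6 + (-1884.16) + 70.4 + 25.6
= 2515.072.

Var(R) = 2515.072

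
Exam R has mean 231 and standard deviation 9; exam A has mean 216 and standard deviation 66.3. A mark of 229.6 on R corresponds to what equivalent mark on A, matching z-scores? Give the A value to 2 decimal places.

A = 205.69

z = (229.6 − 231)/9 ≈ -0.1556.
A = 216 + z·66.3 = 216 + (229.6 − 231)·66.3/9 ≈ 205.69.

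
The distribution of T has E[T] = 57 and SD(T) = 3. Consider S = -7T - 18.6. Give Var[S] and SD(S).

Var[S] = 441, SD(S) = 21

S = -7T - 18.6 is linear with a = -7, b = -18.6.
Var[T] = 3² = 9.
Var[S] = a²·Var[T] = (-7)²·9 = 441 (the additive constant -18.6 does not affect variance).
SD(S) = |a|·SD(T) = |-7|·3 = 21.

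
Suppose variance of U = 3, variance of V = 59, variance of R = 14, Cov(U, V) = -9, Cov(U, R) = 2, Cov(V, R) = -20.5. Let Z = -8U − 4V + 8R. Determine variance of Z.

variance of Z = a²·variance of U + b²·variance of V + c²·variance of R + 2ab·Cov(U, V) + 2ac·Cov(U, R) + 2bc·Cov(V, R), with a = -8, b = -4, c = 8.
= 192 + 944 + 896 + (-576) + (-256) + 1312
= 2512.

variance of Z = 2512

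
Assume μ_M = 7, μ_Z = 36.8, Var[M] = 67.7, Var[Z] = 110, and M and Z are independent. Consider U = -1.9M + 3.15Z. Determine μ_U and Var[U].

μ_U = 102.62, Var[U] = 1335.872

μ_U = (-1.9)·μ_M + 3.15·μ_Z = (-1.9)·7 + 3.15·36.8 = 102.62.
Var[U] = a²·Var[M] + b²·Var[Z] + 2ab·Cov[M, Z] with a = -1.9, b = 3.15.
Independence gives Cov[M, Z] = 0.
= (-1.9)²·67.7 + 3.15²·110 + 2·(-1.9)·3.15·0
= 244.397 + 1091.475 + 0 = 1335.872.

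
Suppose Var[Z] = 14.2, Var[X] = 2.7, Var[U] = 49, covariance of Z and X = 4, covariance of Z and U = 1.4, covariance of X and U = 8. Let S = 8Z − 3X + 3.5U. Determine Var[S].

Var[S] = a²·Var[Z] + b²·Var[X] + c²·Var[U] + 2ab·covariance of Z and X + 2ac·covariance of Z and U + 2bc·covariance of X and U, with a = 8, b = -3, c = 3.5.
= 908.8 + 24.3 + 600.25 + (-192) + 78.4 + (-168)
= 1251.75.

Var[S] = 1251.75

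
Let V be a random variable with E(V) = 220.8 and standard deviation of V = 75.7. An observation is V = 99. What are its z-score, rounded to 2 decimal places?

z = (V − E(V)) / standard deviation of V = (99 − 220.8) / 75.7 ≈ -1.61.

z = -1.61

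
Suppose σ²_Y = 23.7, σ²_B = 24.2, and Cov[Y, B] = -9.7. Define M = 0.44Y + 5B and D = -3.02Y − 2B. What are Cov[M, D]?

By bilinearity, Cov[M, D] = ac·σ²_Y + bd·σ²_B + (ad+bc)·Cov[Y, B], with a=0.44, b=5, c=-3.02, d=-2.
ac·σ²_Y = 0.44·(-3.02)·23.7 = -31.49256
bd·σ²_B = 5·(-2)·24.2 = -242
(ad+bc)·Cov[Y, B] = (-15.98)·(-9.7) = 155.006
Cov[M, D] = -31.49256 + (-242) + 155.006 = -118.48656.

Cov[M, D] = -118.48656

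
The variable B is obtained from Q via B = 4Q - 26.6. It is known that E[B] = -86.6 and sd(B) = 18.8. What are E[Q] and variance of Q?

E[Q] = -15, variance of Q = 22.09

From B = 4Q - 26.6: E[B] = a·E[Q] + b, so E[Q] = (E[B] − b)/a = (-86.6 − (-26.6))/4 = -15.
variance of B = 18.8² = 353.44.
variance of B = a²·variance of Q, so variance of Q = 353.44/4² = 22.09.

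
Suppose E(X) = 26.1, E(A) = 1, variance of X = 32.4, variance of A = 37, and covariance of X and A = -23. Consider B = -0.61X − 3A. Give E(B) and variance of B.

E(B) = -18.921, variance of B = 260.87604

E(B) = (-0.61)·E(X) + (-3)·E(A) = (-0.61)·26.1 + (-3)·1 = -18.921.
variance of B = a²·variance of X + b²·variance of A + 2ab·covariance of X and A with a = -0.61, b = -3.
= (-0.61)²·32.4 + (-3)²·37 + 2·(-0.61)·(-3)·(-23)
= 12.05604 + 333 + (-84.18) = 260.87604.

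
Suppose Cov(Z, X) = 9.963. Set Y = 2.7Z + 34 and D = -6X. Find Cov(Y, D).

Cov(Y, D) = -161.4006

Cov(Y, D) = a·c·Cov(Z, X) = 2.7·(-6)·9.963 = -161.4006. Additive constants drop out.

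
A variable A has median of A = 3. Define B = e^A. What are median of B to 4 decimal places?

median of B = 20.0855

e^A is monotone on this domain, so median of B = exp(3) ≈ 20.0855.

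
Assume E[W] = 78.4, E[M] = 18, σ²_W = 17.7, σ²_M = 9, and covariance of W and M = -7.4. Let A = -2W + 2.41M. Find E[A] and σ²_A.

E[A] = (-2)·E[W] + 2.41·E[M] = (-2)·78.4 + 2.41·18 = -113.42.
σ²_A = a²·σ²_W + b²·σ²_M + 2ab·covariance of W and M with a = -2, b = 2.41.
= (-2)²·17.7 + 2.41²·9 + 2·(-2)·2.41·(-7.4)
= 70.8 + 52.2729 + 71.336 = 194.4089.

E[A] = -113.42, σ²_A = 194.4089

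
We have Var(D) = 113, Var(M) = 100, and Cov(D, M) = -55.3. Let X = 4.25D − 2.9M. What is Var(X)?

Var(X) = a²·Var(D) + b²·Var(M) + 2ab·Cov(D, M) with a = 4.25, b = -2.9.
= 4.25²·113 + (-2.9)²·100 + 2·4.25·(-2.9)·(-55.3)
= 2041.0625 + 841 + 1363.145 = 4245.2075.

Var(X) = 4245.2075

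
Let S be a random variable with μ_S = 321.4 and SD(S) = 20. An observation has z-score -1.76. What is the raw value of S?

S = 286.2

S = μ_S + z·SD(S) = 321.4 + (-1.76)·20 = 286.2.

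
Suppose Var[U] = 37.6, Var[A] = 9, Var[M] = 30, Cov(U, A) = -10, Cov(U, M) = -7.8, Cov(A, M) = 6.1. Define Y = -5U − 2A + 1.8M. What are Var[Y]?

Var[Y] = 969.68

Var[Y] = a²·Var[U] + b²·Var[A] + c²·Var[M] + 2ab·Cov(U, A) + 2ac·Cov(U, M) + 2bc·Cov(A, M), with a = -5, b = -2, c = 1.8.
= 940 + 36 + 97.2 + (-200) + 140.4 + (-43.92)
= 969.68.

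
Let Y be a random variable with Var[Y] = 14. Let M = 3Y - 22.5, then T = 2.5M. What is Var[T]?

Var[M] = 3²·14 = 126.
Var[T] = 2.5²·126 = 787.5.

Var[T] = 787.5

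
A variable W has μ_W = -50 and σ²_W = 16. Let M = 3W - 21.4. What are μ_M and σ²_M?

μ_M = -171.4, σ²_M = 144

M = 3W - 21.4 is linear with a = 3, b = -21.4.
μ_M = a·μ_W + b = 3·(-50) + (-21.4) = -171.4.
σ²_M = a²·σ²_W = 3²·16 = 144 (the additive constant -21.4 does not affect variance).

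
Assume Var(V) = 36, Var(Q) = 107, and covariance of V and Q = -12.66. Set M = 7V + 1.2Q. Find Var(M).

Var(M) = 1705.392

Var(M) = a²·Var(V) + b²·Var(Q) + 2ab·covariance of V and Q with a = 7, b = 1.2.
= 7²·36 + 1.2²·107 + 2·7·1.2·(-12.66)
= 1764 + 154.08 + (-212.688) = 1705.392.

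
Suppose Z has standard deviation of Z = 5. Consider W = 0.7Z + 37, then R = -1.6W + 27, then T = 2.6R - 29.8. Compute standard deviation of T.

standard deviation of T = 14.56

standard deviation of W = |0.7|·5 = 3.5.
standard deviation of R = |-1.6|·3.5 = 5.6.
standard deviation of T = |2.6|·5.6 = 14.56.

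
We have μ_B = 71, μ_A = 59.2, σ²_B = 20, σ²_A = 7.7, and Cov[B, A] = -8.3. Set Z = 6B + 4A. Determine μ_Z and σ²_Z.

μ_Z = 662.8, σ²_Z = 444.8

μ_Z = 6·μ_B + 4·μ_A = 6·71 + 4·59.2 = 662.8.
σ²_Z = a²·σ²_B + b²·σ²_A + 2ab·Cov[B, A] with a = 6, b = 4.
= 6²·20 + 4²·7.7 + 2·6·4·(-8.3)
= 720 + 123.2 + (-398.4) = 444.8.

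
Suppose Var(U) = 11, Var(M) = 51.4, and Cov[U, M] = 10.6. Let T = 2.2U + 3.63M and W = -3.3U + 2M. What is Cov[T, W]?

By bilinearity, Cov[T, W] = ac·Var(U) + bd·Var(M) + (ad+bc)·Cov[U, M], with a=2.2, b=3.63, c=-3.3, d=2.
ac·Var(U) = 2.2·(-3.3)·11 = -79.86
bd·Var(M) = 3.63·2·51.4 = 373.164
(ad+bc)·Cov[U, M] = (-7.579)·10.6 = -80.3374
Cov[T, W] = -79.86 + 373.164 + (-80.3374) = 212.9666.

Cov[T, W] = 212.9666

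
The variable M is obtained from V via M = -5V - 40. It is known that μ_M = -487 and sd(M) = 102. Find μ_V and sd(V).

μ_V = 89.4, sd(V) = 20.4

From M = -5V - 40: μ_M = a·μ_V + b, so μ_V = (μ_M − b)/a = (-487 − (-40))/(-5) = 89.4.
sd(M) = |a|·sd(V), so sd(V) = 102/|-5| = 20.4.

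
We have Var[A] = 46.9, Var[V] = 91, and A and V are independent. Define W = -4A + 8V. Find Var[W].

Var[W] = 6574.4

Var[W] = a²·Var[A] + b²·Var[V] + 2ab·covariance of A and V with a = -4, b = 8.
Independence gives covariance of A and V = 0.
= (-4)²·46.9 + 8²·91 + 2·(-4)·8·0
= 750.4 + 5824 + 0 = 6574.4.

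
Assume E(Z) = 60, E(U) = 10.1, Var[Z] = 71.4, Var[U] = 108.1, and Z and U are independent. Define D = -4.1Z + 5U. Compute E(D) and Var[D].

E(D) = -195.5, Var[D] = 3902.734

E(D) = (-4.1)·E(Z) + 5·E(U) = (-4.1)·60 + 5·10.1 = -195.5.
Var[D] = a²·Var[Z] + b²·Var[U] + 2ab·Cov[Z, U] with a = -4.1, b = 5.
Independence gives Cov[Z, U] = 0.
= (-4.1)²·71.4 + 5²·108.1 + 2·(-4.1)·5·0
= 1200.234 + 2702.5 + 0 = 3902.734.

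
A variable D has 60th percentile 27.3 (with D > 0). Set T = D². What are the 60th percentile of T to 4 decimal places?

60th percentile of T = 745.29

D² is increasing, so P_{60}(T) = g(P_{60}(D)) = 745.29.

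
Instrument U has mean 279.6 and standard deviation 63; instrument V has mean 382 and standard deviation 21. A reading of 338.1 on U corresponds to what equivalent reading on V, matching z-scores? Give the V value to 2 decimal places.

z = (338.1 − 279.6)/63 ≈ 0.9286.
V = 382 + z·21 = 382 + (338.1 − 279.6)·21/63 = 401.50.

V = 401.50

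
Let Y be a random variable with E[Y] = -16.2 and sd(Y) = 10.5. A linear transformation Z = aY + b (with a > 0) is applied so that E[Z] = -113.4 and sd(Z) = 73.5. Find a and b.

sd(Z) = a·sd(Y) (a > 0), so a = 73.5/10.5 = 7.
E[Z] = a·E[Y] + b, so b = -113.4 − 7·(-16.2) = 0.

a = 7, b = 0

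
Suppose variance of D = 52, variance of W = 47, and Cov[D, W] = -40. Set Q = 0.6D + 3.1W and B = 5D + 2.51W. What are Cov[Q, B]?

By bilinearity, Cov[Q, B] = ac·variance of D + bd·variance of W + (ad+bc)·Cov[D, W], with a=0.6, b=3.1, c=5, d=2.51.
ac·variance of D = 0.6·5·52 = 156
bd·variance of W = 3.1·2.51·47 = 365.707
(ad+bc)·Cov[D, W] = (17.006)·(-40) = -680.24
Cov[Q, B] = 156 + 365.707 + (-680.24) = -158.533.

Cov[Q, B] = -158.533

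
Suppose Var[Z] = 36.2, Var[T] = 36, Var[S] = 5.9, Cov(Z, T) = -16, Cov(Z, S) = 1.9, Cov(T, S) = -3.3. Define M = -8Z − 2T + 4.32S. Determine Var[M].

Var[M] = a²·Var[Z] + b²·Var[T] + c²·Var[S] + 2ab·Cov(Z, T) + 2ac·Cov(Z, S) + 2bc·Cov(T, S), with a = -8, b = -2, c = 4.32.
= 2316.8 + 144 + 110.10816 + (-512) + (-131.328) + 57.024
= 1984.60416.

Var[M] = 1984.60416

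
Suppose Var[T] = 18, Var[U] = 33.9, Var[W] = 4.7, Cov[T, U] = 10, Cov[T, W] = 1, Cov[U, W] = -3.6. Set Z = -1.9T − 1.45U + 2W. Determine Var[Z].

Var[Z] = 223.43475

Var[Z] = a²·Var[T] + b²·Var[U] + c²·Var[W] + 2ab·Cov[T, U] + 2ac·Cov[T, W] + 2bc·Cov[U, W], with a = -1.9, b = -1.45, c = 2.
= 64.98 + 71.27475 + 18.8 + 55.1 + (-7.6) + 20.88
= 223.43475.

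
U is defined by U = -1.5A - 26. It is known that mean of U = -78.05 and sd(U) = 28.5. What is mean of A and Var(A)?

mean of A = 34.7, Var(A) = 361

From U = -1.5A - 26: mean of U = a·mean of A + b, so mean of A = (mean of U − b)/a = (-78.05 − (-26))/(-1.5) = 34.7.
Var(U) = 28.5² = 812.25.
Var(U) = a²·Var(A), so Var(A) = 812.25/(-1.5)² = 361.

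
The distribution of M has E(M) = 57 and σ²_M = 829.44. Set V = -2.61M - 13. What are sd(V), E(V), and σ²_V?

V = -2.61M - 13 is linear with a = -2.61, b = -13.
sd(M) = √829.44 = 28.8.
sd(V) = |a|·sd(M) = |-2.61|·28.8 = 75.168.
E(V) = a·E(M) + b = (-2.61)·57 + (-13) = -161.77.
σ²_V = a²·σ²_M = (-2.61)²·829.44 = 5650.228224 (the additive constant -13 does not affect variance).

sd(V) = 75.168, E(V) = -161.77, σ²_V = 5650.228224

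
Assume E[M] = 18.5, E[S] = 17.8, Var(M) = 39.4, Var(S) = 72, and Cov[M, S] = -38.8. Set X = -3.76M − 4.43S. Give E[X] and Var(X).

E[X] = -148.414, Var(X) = 677.44656

E[X] = (-3.76)·E[M] + (-4.43)·E[S] = (-3.76)·18.5 + (-4.43)·17.8 = -148.414.
Var(X) = a²·Var(M) + b²·Var(S) + 2ab·Cov[M, S] with a = -3.76, b = -4.43.
= (-3.76)²·39.4 + (-4.43)²·72 + 2·(-3.76)·(-4.43)·(-38.8)
= 557.02144 + 1412.9928 + (-1292.56768) = 677.44656.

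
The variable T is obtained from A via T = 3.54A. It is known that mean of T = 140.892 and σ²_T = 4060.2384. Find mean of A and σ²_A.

From T = 3.54A: mean of T = a·mean of A + b, so mean of A = (mean of T − b)/a = (140.892 − 0)/3.54 = 39.8.
σ²_T = a²·σ²_A, so σ²_A = 4060.2384/3.54² = 324.

mean of A = 39.8, σ²_A = 324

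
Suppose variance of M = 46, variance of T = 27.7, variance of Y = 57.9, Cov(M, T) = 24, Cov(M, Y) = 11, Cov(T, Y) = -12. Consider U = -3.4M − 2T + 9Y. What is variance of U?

variance of U = a²·variance of M + b²·variance of T + c²·variance of Y + 2ab·Cov(M, T) + 2ac·Cov(M, Y) + 2bc·Cov(T, Y), with a = -3.4, b = -2, c = 9.
= 531.76 + 110.8 + 4689.9 + 326.4 + (-673.2) + 432
= 5417.66.

variance of U = 5417.66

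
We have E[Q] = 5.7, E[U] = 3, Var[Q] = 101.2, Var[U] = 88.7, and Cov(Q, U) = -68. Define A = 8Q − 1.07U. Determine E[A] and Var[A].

E[A] = 42.39, Var[A] = 7742.51263

E[A] = 8·E[Q] + (-1.07)·E[U] = 8·5.7 + (-1.07)·3 = 42.39.
Var[A] = a²·Var[Q] + b²·Var[U] + 2ab·Cov(Q, U) with a = 8, b = -1.07.
= 8²·101.2 + (-1.07)²·88.7 + 2·8·(-1.07)·(-68)
= 6476.8 + 101.55263 + 1164.16 = 7742.51263.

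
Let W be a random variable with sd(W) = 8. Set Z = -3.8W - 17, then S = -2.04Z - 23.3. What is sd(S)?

sd(S) = 62.016

sd(Z) = |-3.8|·8 = 30.4.
sd(S) = |-2.04|·30.4 = 62.016.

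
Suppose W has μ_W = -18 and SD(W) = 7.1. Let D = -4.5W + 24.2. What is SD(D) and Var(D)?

D = -4.5W + 24.2 is linear with a = -4.5, b = 24.2.
SD(D) = |a|·SD(W) = |-4.5|·7.1 = 31.95.
Var(W) = 7.1² = 50.41.
Var(D) = a²·Var(W) = (-4.5)²·50.41 = 1020.8025 (the additive constant 24.2 does not affect variance).

SD(D) = 31.95, Var(D) = 1020.8025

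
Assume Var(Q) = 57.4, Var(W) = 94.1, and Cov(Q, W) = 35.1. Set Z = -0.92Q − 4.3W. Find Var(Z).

Var(Z) = 2066.20356

Var(Z) = a²·Var(Q) + b²·Var(W) + 2ab·Cov(Q, W) with a = -0.92, b = -4.3.
= (-0.92)²·57.4 + (-4.3)²·94.1 + 2·(-0.92)·(-4.3)·35.1
= 48.58336 + 1739.909 + 277.7112 = 2066.20356.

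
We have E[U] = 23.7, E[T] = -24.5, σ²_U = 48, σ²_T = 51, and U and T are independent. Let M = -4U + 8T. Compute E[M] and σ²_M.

E[M] = -290.8, σ²_M = 4032

E[M] = (-4)·E[U] + 8·E[T] = (-4)·23.7 + 8·(-24.5) = -290.8.
σ²_M = a²·σ²_U + b²·σ²_T + 2ab·Cov[U, T] with a = -4, b = 8.
Independence gives Cov[U, T] = 0.
= (-4)²·48 + 8²·51 + 2·(-4)·8·0
= 768 + 3264 + 0 = 4032.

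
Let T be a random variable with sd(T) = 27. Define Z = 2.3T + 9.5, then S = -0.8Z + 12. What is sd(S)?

sd(S) = 49.68

sd(Z) = |2.3|·27 = 62.1.
sd(S) = |-0.8|·62.1 = 49.68.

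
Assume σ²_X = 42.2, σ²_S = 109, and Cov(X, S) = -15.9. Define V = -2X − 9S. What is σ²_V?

σ²_V = a²·σ²_X + b²·σ²_S + 2ab·Cov(X, S) with a = -2, b = -9.
= (-2)²·42.2 + (-9)²·109 + 2·(-2)·(-9)·(-15.9)
= 168.8 + 8829 + (-572.4) = 8425.4.

σ²_V = 8425.4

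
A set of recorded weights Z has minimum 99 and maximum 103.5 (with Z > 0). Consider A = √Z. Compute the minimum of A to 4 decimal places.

min(A) = 9.9499

√Z is increasing on this domain, so min(A) comes from min(Z) = 99: min(A) = √(99) ≈ 9.9499.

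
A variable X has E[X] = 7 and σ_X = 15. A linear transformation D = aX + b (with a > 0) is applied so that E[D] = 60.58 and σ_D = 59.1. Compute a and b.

σ_D = a·σ_X (a > 0), so a = 59.1/15 = 3.94.
E[D] = a·E[X] + b, so b = 60.58 − 3.94·7 = 33.

a = 3.94, b = 33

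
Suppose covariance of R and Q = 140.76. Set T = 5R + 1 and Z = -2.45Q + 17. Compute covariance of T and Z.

covariance of T and Z = a·c·covariance of R and Q = 5·(-2.45)·140.76 = -1724.31. Additive constants drop out.

covariance of T and Z = -1724.31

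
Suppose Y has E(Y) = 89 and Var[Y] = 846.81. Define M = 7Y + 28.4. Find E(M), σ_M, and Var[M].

E(M) = 651.4, σ_M = 203.7, Var[M] = 41493.69

M = 7Y + 28.4 is linear with a = 7, b = 28.4.
E(M) = a·E(Y) + b = 7·89 + 28.4 = 651.4.
σ_Y = √846.81 = 29.1.
σ_M = |a|·σ_Y = |7|·29.1 = 203.7.
Var[M] = a²·Var[Y] = 7²·846.81 = 41493.69 (the additive constant 28.4 does not affect variance).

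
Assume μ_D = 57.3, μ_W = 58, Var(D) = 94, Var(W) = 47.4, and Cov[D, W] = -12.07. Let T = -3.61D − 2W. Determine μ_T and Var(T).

μ_T = (-3.61)·μ_D + (-2)·μ_W = (-3.61)·57.3 + (-2)·58 = -322.853.
Var(T) = a²·Var(D) + b²·Var(W) + 2ab·Cov[D, W] with a = -3.61, b = -2.
= (-3.61)²·94 + (-2)²·47.4 + 2·(-3.61)·(-2)·(-12.07)
= 1225.0174 + 189.6 + (-174.2908) = 1240.3266.

μ_T = -322.853, Var(T) = 1240.3266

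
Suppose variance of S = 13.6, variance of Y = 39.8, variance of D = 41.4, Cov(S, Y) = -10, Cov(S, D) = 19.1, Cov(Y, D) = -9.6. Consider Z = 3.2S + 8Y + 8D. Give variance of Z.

variance of Z = a²·variance of S + b²·variance of Y + c²·variance of D + 2ab·Cov(S, Y) + 2ac·Cov(S, D) + 2bc·Cov(Y, D), with a = 3.2, b = 8, c = 8.
= 139.264 + 2547.2 + 2649.6 + (-512) + 977.92 + (-1228.8)
= 4573.184.

variance of Z = 4573.184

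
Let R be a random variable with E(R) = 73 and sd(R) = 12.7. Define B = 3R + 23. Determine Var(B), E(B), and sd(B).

Var(B) = 1451.61, E(B) = 242, sd(B) = 38.1

B = 3R + 23 is linear with a = 3, b = 23.
Var(R) = 12.7² = 161.29.
Var(B) = a²·Var(R) = 3²·161.29 = 1451.61 (the additive constant 23 does not affect variance).
E(B) = a·E(R) + b = 3·73 + 23 = 242.
sd(B) = |a|·sd(R) = |3|·12.7 = 38.1.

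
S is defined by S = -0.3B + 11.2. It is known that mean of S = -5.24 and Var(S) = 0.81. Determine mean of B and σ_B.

From S = -0.3B + 11.2: mean of S = a·mean of B + b, so mean of B = (mean of S − b)/a = (-5.24 − 11.2)/(-0.3) = 54.8.
σ_S = √0.81 = 0.9.
σ_S = |a|·σ_B, so σ_B = 0.9/|-0.3| = 3.

mean of B = 54.8, σ_B = 3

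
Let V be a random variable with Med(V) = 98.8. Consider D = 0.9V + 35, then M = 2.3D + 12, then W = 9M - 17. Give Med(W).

Med(D) = 0.9·98.8 + 35 = 123.92.
Med(M) = 2.3·123.92 + 12 = 297.016.
Med(W) = 9·297.016 + (-17) = 2656.144.

Med(W) = 2656.144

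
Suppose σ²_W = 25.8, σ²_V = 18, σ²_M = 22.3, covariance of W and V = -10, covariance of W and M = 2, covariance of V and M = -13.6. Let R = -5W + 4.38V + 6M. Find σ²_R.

σ²_R = a²·σ²_W + b²·σ²_V + c²·σ²_M + 2ab·covariance of W and V + 2ac·covariance of W and M + 2bc·covariance of V and M, with a = -5, b = 4.38, c = 6.
= 645 + 345.3192 + 802.8 + 438 + (-120) + (-714.816)
= 1396.3032.

σ²_R = 1396.3032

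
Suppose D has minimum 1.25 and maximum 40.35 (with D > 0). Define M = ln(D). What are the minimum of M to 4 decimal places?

min(M) = 0.2231

ln(D) is increasing on this domain, so min(M) comes from min(D) = 1.25: min(M) = ln(1.25) ≈ 0.2231.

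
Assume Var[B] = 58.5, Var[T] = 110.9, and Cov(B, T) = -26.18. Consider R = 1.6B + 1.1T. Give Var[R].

Var[R] = a²·Var[B] + b²·Var[T] + 2ab·Cov(B, T) with a = 1.6, b = 1.1.
= 1.6²·58.5 + 1.1²·110.9 + 2·1.6·1.1·(-26.18)
= 149.76 + 134.189 + (-92.1536) = 191.7954.

Var[R] = 191.7954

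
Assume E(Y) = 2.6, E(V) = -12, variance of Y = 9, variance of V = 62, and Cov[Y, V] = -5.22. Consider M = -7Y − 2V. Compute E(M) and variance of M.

E(M) = 5.8, variance of M = 542.84

E(M) = (-7)·E(Y) + (-2)·E(V) = (-7)·2.6 + (-2)·(-12) = 5.8.
variance of M = a²·variance of Y + b²·variance of V + 2ab·Cov[Y, V] with a = -7, b = -2.
= (-7)²·9 + (-2)²·62 + 2·(-7)·(-2)·(-5.22)
= 441 + 248 + (-146.16) = 542.84.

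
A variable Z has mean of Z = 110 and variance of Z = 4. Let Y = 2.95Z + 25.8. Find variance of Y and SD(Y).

variance of Y = 34.81, SD(Y) = 5.9

Y = 2.95Z + 25.8 is linear with a = 2.95, b = 25.8.
variance of Y = a²·variance of Z = 2.95²·4 = 34.81 (the additive constant 25.8 does not affect variance).
SD(Z) = √4 = 2.
SD(Y) = |a|·SD(Z) = |2.95|·2 = 5.9.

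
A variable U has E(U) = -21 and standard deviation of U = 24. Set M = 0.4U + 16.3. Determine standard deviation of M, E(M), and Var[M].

M = 0.4U + 16.3 is linear with a = 0.4, b = 16.3.
standard deviation of M = |a|·standard deviation of U = |0.4|·24 = 9.6.
E(M) = a·E(U) + b = 0.4·(-21) + 16.3 = 7.9.
Var[U] = 24² = 576.
Var[M] = a²·Var[U] = 0.4²·576 = 92.16 (the additive constant 16.3 does not affect variance).

standard deviation of M = 9.6, E(M) = 7.9, Var[M] = 92.16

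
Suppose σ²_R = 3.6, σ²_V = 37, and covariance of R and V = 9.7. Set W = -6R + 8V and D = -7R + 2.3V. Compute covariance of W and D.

By bilinearity, covariance of W and D = ac·σ²_R + bd·σ²_V + (ad+bc)·covariance of R and V, with a=-6, b=8, c=-7, d=2.3.
ac·σ²_R = (-6)·(-7)·3.6 = 151.2
bd·σ²_V = 8·2.3·37 = 680.8
(ad+bc)·covariance of R and V = (-69.8)·9.7 = -677.06
covariance of W and D = 151.2 + 680.8 + (-677.06) = 154.94.

covariance of W and D = 154.94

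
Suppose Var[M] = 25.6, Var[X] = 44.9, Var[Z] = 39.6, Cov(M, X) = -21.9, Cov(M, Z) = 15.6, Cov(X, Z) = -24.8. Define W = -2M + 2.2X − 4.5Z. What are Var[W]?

Var[W] = 2086.176

Var[W] = a²·Var[M] + b²·Var[X] + c²·Var[Z] + 2ab·Cov(M, X) + 2ac·Cov(M, Z) + 2bc·Cov(X, Z), with a = -2, b = 2.2, c = -4.5.
= 102.4 + 217.316 + 801.9 + 192.72 + 280.8 + 491.04
= 2086.176.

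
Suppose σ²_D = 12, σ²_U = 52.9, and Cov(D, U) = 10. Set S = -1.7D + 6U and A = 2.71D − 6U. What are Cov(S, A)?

Cov(S, A) = -1695.084

By bilinearity, Cov(S, A) = ac·σ²_D + bd·σ²_U + (ad+bc)·Cov(D, U), with a=-1.7, b=6, c=2.71, d=-6.
ac·σ²_D = (-1.7)·2.71·12 = -55.284
bd·σ²_U = 6·(-6)·52.9 = -1904.4
(ad+bc)·Cov(D, U) = (26.46)·10 = 264.6
Cov(S, A) = -55.284 + (-1904.4) + 264.6 = -1695.084.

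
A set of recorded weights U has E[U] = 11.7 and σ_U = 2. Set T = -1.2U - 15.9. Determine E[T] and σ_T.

E[T] = -29.94, σ_T = 2.4

T = -1.2U - 15.9 is linear with a = -1.2, b = -15.9.
E[T] = a·E[U] + b = (-1.2)·11.7 + (-15.9) = -29.94.
σ_T = |a|·σ_U = |-1.2|·2 = 2.4.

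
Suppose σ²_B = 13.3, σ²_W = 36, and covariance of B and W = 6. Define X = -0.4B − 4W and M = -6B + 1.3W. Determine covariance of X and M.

By bilinearity, covariance of X and M = ac·σ²_B + bd·σ²_W + (ad+bc)·covariance of B and W, with a=-0.4, b=-4, c=-6, d=1.3.
ac·σ²_B = (-0.4)·(-6)·13.3 = 31.92
bd·σ²_W = (-4)·1.3·36 = -187.2
(ad+bc)·covariance of B and W = (23.48)·6 = 140.88
covariance of X and M = 31.92 + (-187.2) + 140.88 = -14.4.

covariance of X and M = -14.4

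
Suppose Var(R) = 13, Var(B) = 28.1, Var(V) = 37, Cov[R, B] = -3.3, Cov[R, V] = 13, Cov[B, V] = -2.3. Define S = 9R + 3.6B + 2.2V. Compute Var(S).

Var(S) = a²·Var(R) + b²·Var(B) + c²·Var(V) + 2ab·Cov[R, B] + 2ac·Cov[R, V] + 2bc·Cov[B, V], with a = 9, b = 3.6, c = 2.2.
= 1053 + 364.176 + 179.08 + (-213.84) + 514.8 + (-36.432)
= 1860.784.

Var(S) = 1860.784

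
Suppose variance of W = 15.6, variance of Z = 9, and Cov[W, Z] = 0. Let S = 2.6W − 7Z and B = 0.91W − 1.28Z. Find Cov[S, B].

By bilinearity, Cov[S, B] = ac·variance of W + bd·variance of Z + (ad+bc)·Cov[W, Z], with a=2.6, b=-7, c=0.91, d=-1.28.
ac·variance of W = 2.6·0.91·15.6 = 36.9096
bd·variance of Z = (-7)·(-1.28)·9 = 80.64
(ad+bc)·Cov[W, Z] = (-9.698)·0 = 0
Cov[S, B] = 36.9096 + 80.64 + 0 = 117.5496.

Cov[S, B] = 117.5496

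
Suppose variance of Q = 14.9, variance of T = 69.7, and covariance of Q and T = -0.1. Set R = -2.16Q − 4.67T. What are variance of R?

variance of R = 1587.58033

variance of R = a²·variance of Q + b²·variance of T + 2ab·covariance of Q and T with a = -2.16, b = -4.67.
= (-2.16)²·14.9 + (-4.67)²·69.7 + 2·(-2.16)·(-4.67)·(-0.1)
= 69.51744 + 1520.08033 + (-2.01744) = 1587.58033.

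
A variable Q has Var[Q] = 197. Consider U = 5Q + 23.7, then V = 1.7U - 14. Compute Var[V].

Var[V] = 14233.25

Var[U] = 5²·197 = 4925.
Var[V] = 1.7²·4925 = 14233.25.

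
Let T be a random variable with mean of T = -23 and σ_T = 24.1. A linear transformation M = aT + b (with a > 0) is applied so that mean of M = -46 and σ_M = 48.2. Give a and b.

a = 2, b = 0

σ_M = a·σ_T (a > 0), so a = 48.2/24.1 = 2.
mean of M = a·mean of T + b, so b = -46 − 2·(-23) = 0.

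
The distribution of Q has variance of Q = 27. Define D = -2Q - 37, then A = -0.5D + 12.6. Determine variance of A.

variance of D = (-2)²·27 = 108.
variance of A = (-0.5)²·108 = 27.

variance of A = 27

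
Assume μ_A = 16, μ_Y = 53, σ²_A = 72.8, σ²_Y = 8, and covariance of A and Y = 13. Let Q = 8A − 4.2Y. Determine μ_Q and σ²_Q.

μ_Q = -94.6, σ²_Q = 3926.72

μ_Q = 8·μ_A + (-4.2)·μ_Y = 8·16 + (-4.2)·53 = -94.6.
σ²_Q = a²·σ²_A + b²·σ²_Y + 2ab·covariance of A and Y with a = 8, b = -4.2.
= 8²·72.8 + (-4.2)²·8 + 2·8·(-4.2)·13
= 4659.2 + 141.12 + (-873.6) = 3926.72.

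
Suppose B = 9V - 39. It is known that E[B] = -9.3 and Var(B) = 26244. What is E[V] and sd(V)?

E[V] = 3.3, sd(V) = 18

From B = 9V - 39: E[B] = a·E[V] + b, so E[V] = (E[B] − b)/a = (-9.3 − (-39))/9 = 3.3.
sd(B) = √26244 = 162.
sd(B) = |a|·sd(V), so sd(V) = 162/|9| = 18.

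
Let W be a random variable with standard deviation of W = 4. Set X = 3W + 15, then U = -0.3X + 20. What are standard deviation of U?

standard deviation of U = 3.6

standard deviation of X = |3|·4 = 12.
standard deviation of U = |-0.3|·12 = 3.6.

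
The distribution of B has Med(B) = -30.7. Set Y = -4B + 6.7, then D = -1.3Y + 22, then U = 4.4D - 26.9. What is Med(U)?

Med(U) = -670.84

Med(Y) = (-4)·(-30.7) + 6.7 = 129.5.
Med(D) = (-1.3)·129.5 + 22 = -146.35.
Med(U) = 4.4·(-146.35) + (-26.9) = -670.84.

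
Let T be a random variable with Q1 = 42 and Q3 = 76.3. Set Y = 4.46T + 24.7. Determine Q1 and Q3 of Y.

Q1(Y) = 212.02, Q3(Y) = 364.998

a = 4.46 > 0: Q1(Y) = a·Q1(T)+b = 212.02, Q3(Y) = a·Q3(T)+b = 364.998.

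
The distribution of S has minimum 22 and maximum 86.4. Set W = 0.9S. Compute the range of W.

Range(W) = 57.96

Range of S = 86.4 − 22 = 64.4.
Range(W) = |a|·Range(S) = |0.9|·64.4 = 57.96.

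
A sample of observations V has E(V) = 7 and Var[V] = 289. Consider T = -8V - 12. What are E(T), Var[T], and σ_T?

E(T) = -68, Var[T] = 18496, σ_T = 136

T = -8V - 12 is linear with a = -8, b = -12.
E(T) = a·E(V) + b = (-8)·7 + (-12) = -68.
Var[T] = a²·Var[V] = (-8)²·289 = 18496 (the additive constant -12 does not affect variance).
σ_V = √289 = 17.
σ_T = |a|·σ_V = |-8|·17 = 136.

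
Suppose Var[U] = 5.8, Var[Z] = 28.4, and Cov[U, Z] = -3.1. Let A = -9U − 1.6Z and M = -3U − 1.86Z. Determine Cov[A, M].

Cov[A, M] = 174.3444

By bilinearity, Cov[A, M] = ac·Var[U] + bd·Var[Z] + (ad+bc)·Cov[U, Z], with a=-9, b=-1.6, c=-3, d=-1.86.
ac·Var[U] = (-9)·(-3)·5.8 = 156.6
bd·Var[Z] = (-1.6)·(-1.86)·28.4 = 84.5184
(ad+bc)·Cov[U, Z] = (21.54)·(-3.1) = -66.774
Cov[A, M] = 156.6 + 84.5184 + (-66.774) = 174.3444.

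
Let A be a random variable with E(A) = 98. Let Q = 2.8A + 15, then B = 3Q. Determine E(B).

E(B) = 868.2

E(Q) = 2.8·98 + 15 = 289.4.
E(B) = 3·289.4 = 868.2.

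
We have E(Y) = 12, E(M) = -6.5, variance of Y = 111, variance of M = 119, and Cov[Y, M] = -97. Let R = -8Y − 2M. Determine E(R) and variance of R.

E(R) = -83, variance of R = 4476

E(R) = (-8)·E(Y) + (-2)·E(M) = (-8)·12 + (-2)·(-6.5) = -83.
variance of R = a²·variance of Y + b²·variance of M + 2ab·Cov[Y, M] with a = -8, b = -2.
= (-8)²·111 + (-2)²·119 + 2·(-8)·(-2)·(-97)
= 7104 + 476 + (-3104) = 4476.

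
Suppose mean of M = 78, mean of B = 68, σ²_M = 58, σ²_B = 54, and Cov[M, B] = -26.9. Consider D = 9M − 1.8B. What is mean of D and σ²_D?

mean of D = 579.6, σ²_D = 5744.52

mean of D = 9·mean of M + (-1.8)·mean of B = 9·78 + (-1.8)·68 = 579.6.
σ²_D = a²·σ²_M + b²·σ²_B + 2ab·Cov[M, B] with a = 9, b = -1.8.
= 9²·58 + (-1.8)²·54 + 2·9·(-1.8)·(-26.9)
= 4698 + 174.96 + 871.56 = 5744.52.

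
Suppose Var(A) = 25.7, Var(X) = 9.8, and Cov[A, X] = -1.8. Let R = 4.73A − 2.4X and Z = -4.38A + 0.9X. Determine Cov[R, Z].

Cov[R, Z] = -580.18938

By bilinearity, Cov[R, Z] = ac·Var(A) + bd·Var(X) + (ad+bc)·Cov[A, X], with a=4.73, b=-2.4, c=-4.38, d=0.9.
ac·Var(A) = 4.73·(-4.38)·25.7 = -532.43718
bd·Var(X) = (-2.4)·0.9·9.8 = -21.168
(ad+bc)·Cov[A, X] = (14.769)·(-1.8) = -26.5842
Cov[R, Z] = -532.43718 + (-21.168) + (-26.5842) = -580.18938.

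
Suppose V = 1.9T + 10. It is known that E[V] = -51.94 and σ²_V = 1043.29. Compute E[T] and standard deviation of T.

E[T] = -32.6, standard deviation of T = 17

From V = 1.9T + 10: E[V] = a·E[T] + b, so E[T] = (E[V] − b)/a = (-51.94 − 10)/1.9 = -32.6.
standard deviation of V = √1043.29 = 32.3.
standard deviation of V = |a|·standard deviation of T, so standard deviation of T = 32.3/|1.9| = 17.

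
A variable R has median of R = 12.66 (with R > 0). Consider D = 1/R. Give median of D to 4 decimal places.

1/R is monotone on this domain, so median of D = 1/(12.66) ≈ 0.079.

median of D = 0.079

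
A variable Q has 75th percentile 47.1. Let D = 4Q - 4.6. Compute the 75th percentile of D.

Since a = 4 > 0 the transformation is increasing, so the 75th percentile of D = a·(P_{75} of Q) + b = 4·47.1 + (-4.6) = 183.8.

75th percentile of D = 183.8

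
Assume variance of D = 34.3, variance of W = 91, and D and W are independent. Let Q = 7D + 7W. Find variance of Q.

variance of Q = 6139.7

variance of Q = a²·variance of D + b²·variance of W + 2ab·covariance of D and W with a = 7, b = 7.
Independence gives covariance of D and W = 0.
= 7²·34.3 + 7²·91 + 2·7·7·0
= 1680.7 + 4459 + 0 = 6139.7.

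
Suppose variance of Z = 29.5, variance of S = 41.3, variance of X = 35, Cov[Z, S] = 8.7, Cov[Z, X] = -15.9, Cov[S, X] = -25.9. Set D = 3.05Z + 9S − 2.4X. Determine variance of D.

variance of D = a²·variance of Z + b²·variance of S + c²·variance of X + 2ab·Cov[Z, S] + 2ac·Cov[Z, X] + 2bc·Cov[S, X], with a = 3.05, b = 9, c = -2.4.
= 274.42375 + 3345.3 + 201.6 + 477.63 + 232.776 + 1118.88
= 5650.60975.

variance of D = 5650.60975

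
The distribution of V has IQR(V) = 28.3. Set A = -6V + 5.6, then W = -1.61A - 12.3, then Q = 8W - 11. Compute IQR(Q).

IQR(A) = |-6|·28.3 = 169.8.
IQR(W) = |-1.61|·169.8 = 273.378.
IQR(Q) = |8|·273.378 = 2187.024.

IQR(Q) = 2187.024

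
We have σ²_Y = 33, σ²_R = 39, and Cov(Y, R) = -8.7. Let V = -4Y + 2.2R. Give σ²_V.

σ²_V = a²·σ²_Y + b²·σ²_R + 2ab·Cov(Y, R) with a = -4, b = 2.2.
= (-4)²·33 + 2.2²·39 + 2·(-4)·2.2·(-8.7)
= 528 + 188.76 + 153.12 = 869.88.

σ²_V = 869.88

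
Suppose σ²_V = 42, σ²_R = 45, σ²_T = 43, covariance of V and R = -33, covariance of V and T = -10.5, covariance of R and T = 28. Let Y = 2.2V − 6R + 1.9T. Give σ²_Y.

σ²_Y = a²·σ²_V + b²·σ²_R + c²·σ²_T + 2ab·covariance of V and R + 2ac·covariance of V and T + 2bc·covariance of R and T, with a = 2.2, b = -6, c = 1.9.
= 203.28 + 1620 + 155.23 + 871.2 + (-87.78) + (-638.4)
= 2123.53.

σ²_Y = 2123.53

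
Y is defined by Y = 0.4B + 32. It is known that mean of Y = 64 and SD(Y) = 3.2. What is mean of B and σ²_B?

mean of B = 80, σ²_B = 64

From Y = 0.4B + 32: mean of Y = a·mean of B + b, so mean of B = (mean of Y − b)/a = (64 − 32)/0.4 = 80.
σ²_Y = 3.2² = 10.24.
σ²_Y = a²·σ²_B, so σ²_B = 10.24/0.4² = 64.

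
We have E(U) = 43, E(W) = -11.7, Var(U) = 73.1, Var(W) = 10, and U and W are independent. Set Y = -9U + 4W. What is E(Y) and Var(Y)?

E(Y) = -433.8, Var(Y) = 6081.1

E(Y) = (-9)·E(U) + 4·E(W) = (-9)·43 + 4·(-11.7) = -433.8.
Var(Y) = a²·Var(U) + b²·Var(W) + 2ab·Cov(U, W) with a = -9, b = 4.
Independence gives Cov(U, W) = 0.
= (-9)²·73.1 + 4²·10 + 2·(-9)·4·0
= 5921.1 + 160 + 0 = 6081.1.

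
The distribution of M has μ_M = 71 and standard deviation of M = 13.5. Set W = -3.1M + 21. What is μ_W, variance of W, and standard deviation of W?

μ_W = -199.1, variance of W = 1751.4225, standard deviation of W = 41.85

W = -3.1M + 21 is linear with a = -3.1, b = 21.
μ_W = a·μ_M + b = (-3.1)·71 + 21 = -199.1.
variance of M = 13.5² = 182.25.
variance of W = a²·variance of M = (-3.1)²·182.25 = 1751.4225 (the additive constant 21 does not affect variance).
standard deviation of W = |a|·standard deviation of M = |-3.1|·13.5 = 41.85.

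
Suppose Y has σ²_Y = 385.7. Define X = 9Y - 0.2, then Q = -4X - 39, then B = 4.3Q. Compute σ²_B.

σ²_B = 9242544.528

σ²_X = 9²·385.7 = 31241.7.
σ²_Q = (-4)²·31241.7 = 499867.2.
σ²_B = 4.3²·499867.2 = 9242544.528.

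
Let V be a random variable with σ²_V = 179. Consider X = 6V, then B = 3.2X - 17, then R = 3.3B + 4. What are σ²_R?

σ²_X = 6²·179 = 6444.
σ²_B = 3.2²·6444 = 65986.56.
σ²_R = 3.3²·65986.56 = 718593.6384.

σ²_R = 718593.6384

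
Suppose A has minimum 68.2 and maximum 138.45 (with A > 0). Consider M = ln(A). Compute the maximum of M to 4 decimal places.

max(M) = 4.9305

ln(A) is increasing on this domain, so max(M) comes from max(A) = 138.45: max(M) = ln(138.45) ≈ 4.9305.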